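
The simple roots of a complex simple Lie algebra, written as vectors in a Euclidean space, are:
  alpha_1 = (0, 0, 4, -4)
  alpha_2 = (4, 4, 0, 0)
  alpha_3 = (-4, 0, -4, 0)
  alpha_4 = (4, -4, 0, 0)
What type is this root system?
type D_4

Compute the Cartan integers a_ij = 2(alpha_i, alpha_j)/(alpha_j, alpha_j); the resulting 4x4 Cartan matrix is
[[2, 0, -1, 0], [0, 2, -1, 0], [-1, -1, 2, -1], [0, 0, -1, 2]].
All simple roots have the same length, so the diagram is simply laced. The associated Dynkin diagram is a chain of 2 nodes with a fork of two nodes at one end (D_4), so the type is D_4 (the algebra so(8)).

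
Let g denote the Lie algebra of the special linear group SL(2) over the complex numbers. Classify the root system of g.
This is sl(2), which has dimension 2^2 - 1 = 3 and rank 2 - 1 = 1 (a Cartan subalgebra is the diagonal traceless matrices). In the classification of classical Lie algebras, the special linear algebra sl(n+1) has type A_n; here n = 1, so the Dynkin diagram is a chain of 1 nodes with single edges (A_1). Hence the type is A_1.

A1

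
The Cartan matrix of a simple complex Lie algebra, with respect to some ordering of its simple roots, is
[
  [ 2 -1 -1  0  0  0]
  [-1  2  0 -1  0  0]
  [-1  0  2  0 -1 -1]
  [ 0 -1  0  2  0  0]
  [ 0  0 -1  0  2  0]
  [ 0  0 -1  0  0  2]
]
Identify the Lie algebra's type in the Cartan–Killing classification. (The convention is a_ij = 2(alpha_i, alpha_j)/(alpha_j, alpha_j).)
The matrix has rank 6 with 2's on the diagonal. Reading the off-diagonal entries as Dynkin edges (a single edge where a_ij = a_ji = -1; a double or triple edge where a_ij * a_ji = 2 or 3), the diagram is a chain of 4 nodes with a fork of two nodes at one end (D_6). One simple-root ordering that puts it in standard form is (alpha_4, alpha_2, alpha_1, alpha_3, alpha_6, alpha_5). So the algebra is type D_6, i.e. so(12).

D_6 (so(12))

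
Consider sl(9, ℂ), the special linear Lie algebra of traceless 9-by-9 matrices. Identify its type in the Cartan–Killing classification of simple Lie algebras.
This is sl(9), which has dimension 9^2 - 1 = 80 and rank 9 - 1 = 8 (a Cartan subalgebra is the diagonal traceless matrices). In the classification of classical Lie algebras, the special linear algebra sl(n+1) has type A_n; here n = 8, so the Dynkin diagram is a chain of 8 nodes with single edges (A_8). Hence the type is A_8.

A_8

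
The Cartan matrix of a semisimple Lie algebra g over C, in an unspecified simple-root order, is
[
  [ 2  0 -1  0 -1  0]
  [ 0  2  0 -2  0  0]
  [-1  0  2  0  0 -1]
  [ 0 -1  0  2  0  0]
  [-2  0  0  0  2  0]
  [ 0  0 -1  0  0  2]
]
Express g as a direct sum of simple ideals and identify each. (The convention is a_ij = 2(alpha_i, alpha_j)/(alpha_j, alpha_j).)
type B_2 ⊕ type C_4

The diagram associated to this matrix has two connected components: the simple roots {alpha_2, alpha_4} form a chain of 2 nodes with a double edge at one end; the terminal node there is the unique short simple root (B_2), and {alpha_1, alpha_3, alpha_5, alpha_6} form a chain of 4 nodes with a double edge at one end; the terminal node there is the unique long simple root (C_4). A semisimple Lie algebra decomposes uniquely as the direct sum of simple ideals, one per connected component of its Dynkin diagram, so g ≅ B_2 ⊕ C_4 (dimension 10 + 36 = 46).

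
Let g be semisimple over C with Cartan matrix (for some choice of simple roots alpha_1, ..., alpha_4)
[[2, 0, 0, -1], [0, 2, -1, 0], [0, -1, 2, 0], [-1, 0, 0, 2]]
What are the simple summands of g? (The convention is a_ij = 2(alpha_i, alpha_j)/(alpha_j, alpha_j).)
A_2 + A_2

The diagram associated to this matrix has two connected components: the simple roots {alpha_1, alpha_4} form a chain of 2 nodes with single edges (A_2), and {alpha_2, alpha_3} form a chain of 2 nodes with single edges (A_2). A semisimple Lie algebra decomposes uniquely as the direct sum of simple ideals, one per connected component of its Dynkin diagram, so g ≅ A_2 ⊕ A_2 (dimension 8 + 8 = 16).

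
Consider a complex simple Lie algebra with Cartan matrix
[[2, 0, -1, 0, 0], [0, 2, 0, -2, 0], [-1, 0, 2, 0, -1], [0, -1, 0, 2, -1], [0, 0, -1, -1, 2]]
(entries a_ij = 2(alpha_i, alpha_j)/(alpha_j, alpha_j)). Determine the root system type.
C5

The matrix has rank 5 with 2's on the diagonal. Reading the off-diagonal entries as Dynkin edges (a single edge where a_ij = a_ji = -1; a double or triple edge where a_ij * a_ji = 2 or 3), the diagram is a chain of 5 nodes with a double edge at one end; the terminal node there is the unique long simple root (C_5). One simple-root ordering that puts it in standard form is (alpha_1, alpha_3, alpha_5, alpha_4, alpha_2). So the algebra is type C_5, i.e. sp(10).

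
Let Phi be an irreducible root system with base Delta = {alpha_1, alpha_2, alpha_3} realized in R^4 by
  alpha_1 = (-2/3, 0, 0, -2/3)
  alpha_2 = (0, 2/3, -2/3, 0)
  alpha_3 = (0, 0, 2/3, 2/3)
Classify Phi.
Compute the Cartan integers a_ij = 2(alpha_i, alpha_j)/(alpha_j, alpha_j); the resulting 3x3 Cartan matrix is
[[2, 0, -1], [0, 2, -1], [-1, -1, 2]].
All simple roots have the same length, so the diagram is simply laced. The associated Dynkin diagram is a chain of 3 nodes with single edges (A_3), so the type is A_3 (the algebra sl(4)).

type A_3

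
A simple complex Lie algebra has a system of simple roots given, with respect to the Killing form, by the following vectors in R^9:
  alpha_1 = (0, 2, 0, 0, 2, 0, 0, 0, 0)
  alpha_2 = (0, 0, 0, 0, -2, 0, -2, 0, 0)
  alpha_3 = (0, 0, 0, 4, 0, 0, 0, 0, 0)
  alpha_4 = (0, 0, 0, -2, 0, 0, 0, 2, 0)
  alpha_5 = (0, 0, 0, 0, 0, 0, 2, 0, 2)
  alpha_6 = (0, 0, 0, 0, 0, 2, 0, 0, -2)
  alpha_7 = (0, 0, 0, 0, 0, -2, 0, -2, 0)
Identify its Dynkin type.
C_7 (sp(14))

Compute the Cartan integers a_ij = 2(alpha_i, alpha_j)/(alpha_j, alpha_j); the resulting 7x7 Cartan matrix is
[[2, -1, 0, 0, 0, 0, 0], [-1, 2, 0, 0, -1, 0, 0], [0, 0, 2, -2, 0, 0, 0], [0, 0, -1, 2, 0, 0, -1], [0, -1, 0, 0, 2, -1, 0], [0, 0, 0, 0, -1, 2, -1], [0, 0, 0, -1, 0, -1, 2]].
The roots have two lengths (squared-length ratio 2:1); the short ones are alpha_{1,2,4,5,6,7}. The associated Dynkin diagram is a chain of 7 nodes with a double edge at one end; the terminal node there is the unique long simple root (C_7), so the type is C_7 (the algebra sp(14)).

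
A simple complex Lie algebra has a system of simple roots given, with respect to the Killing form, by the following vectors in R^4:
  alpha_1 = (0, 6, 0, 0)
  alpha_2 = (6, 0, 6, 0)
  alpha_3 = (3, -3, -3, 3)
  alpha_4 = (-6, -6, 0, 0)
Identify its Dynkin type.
F_4

Compute the Cartan integers a_ij = 2(alpha_i, alpha_j)/(alpha_j, alpha_j); the resulting 4x4 Cartan matrix is
[[2, 0, -1, -1], [0, 2, 0, -1], [-1, 0, 2, 0], [-2, -1, 0, 2]].
The roots have two lengths (squared-length ratio 2:1); the short ones are alpha_{1,3}. The associated Dynkin diagram is a chain of 4 nodes with a double edge between the middle two (F_4), so the type is F_4.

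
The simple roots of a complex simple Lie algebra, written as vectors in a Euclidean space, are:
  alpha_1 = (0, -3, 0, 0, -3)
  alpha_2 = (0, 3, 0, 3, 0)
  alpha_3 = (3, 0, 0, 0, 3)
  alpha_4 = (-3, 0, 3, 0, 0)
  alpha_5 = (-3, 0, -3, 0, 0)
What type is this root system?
type D_5

Compute the Cartan integers a_ij = 2(alpha_i, alpha_j)/(alpha_j, alpha_j); the resulting 5x5 Cartan matrix is
[[2, -1, -1, 0, 0], [-1, 2, 0, 0, 0], [-1, 0, 2, -1, -1], [0, 0, -1, 2, 0], [0, 0, -1, 0, 2]].
All simple roots have the same length, so the diagram is simply laced. The associated Dynkin diagram is a chain of 3 nodes with a fork of two nodes at one end (D_5), so the type is D_5 (the algebra so(10)).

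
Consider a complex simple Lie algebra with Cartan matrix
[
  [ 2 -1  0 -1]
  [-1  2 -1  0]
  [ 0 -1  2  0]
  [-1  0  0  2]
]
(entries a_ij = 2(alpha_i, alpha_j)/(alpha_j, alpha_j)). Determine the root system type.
A4

The matrix has rank 4 with 2's on the diagonal. Reading the off-diagonal entries as Dynkin edges (a single edge where a_ij = a_ji = -1; a double or triple edge where a_ij * a_ji = 2 or 3), the diagram is a chain of 4 nodes with single edges (A_4). One simple-root ordering that puts it in standard form is (alpha_4, alpha_1, alpha_2, alpha_3). So the algebra is type A_4, i.e. sl(5).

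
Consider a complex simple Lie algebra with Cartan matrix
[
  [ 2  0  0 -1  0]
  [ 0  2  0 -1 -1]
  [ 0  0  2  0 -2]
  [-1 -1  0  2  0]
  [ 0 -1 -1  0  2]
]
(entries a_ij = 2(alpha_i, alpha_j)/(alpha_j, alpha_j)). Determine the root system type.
C_5 (sp(10))

The matrix has rank 5 with 2's on the diagonal. Reading the off-diagonal entries as Dynkin edges (a single edge where a_ij = a_ji = -1; a double or triple edge where a_ij * a_ji = 2 or 3), the diagram is a chain of 5 nodes with a double edge at one end; the terminal node there is the unique long simple root (C_5). One simple-root ordering that puts it in standard form is (alpha_1, alpha_4, alpha_2, alpha_5, alpha_3). So the algebra is type C_5, i.e. sp(10).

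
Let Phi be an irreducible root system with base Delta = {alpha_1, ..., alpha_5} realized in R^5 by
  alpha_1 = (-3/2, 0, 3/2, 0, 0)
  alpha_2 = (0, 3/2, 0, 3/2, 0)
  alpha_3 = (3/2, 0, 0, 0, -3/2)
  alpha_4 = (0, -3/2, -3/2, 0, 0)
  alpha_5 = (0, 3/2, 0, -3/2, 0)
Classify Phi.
D_5 (so(10))

Compute the Cartan integers a_ij = 2(alpha_i, alpha_j)/(alpha_j, alpha_j); the resulting 5x5 Cartan matrix is
[[2, 0, -1, -1, 0], [0, 2, 0, -1, 0], [-1, 0, 2, 0, 0], [-1, -1, 0, 2, -1], [0, 0, 0, -1, 2]].
All simple roots have the same length, so the diagram is simply laced. The associated Dynkin diagram is a chain of 3 nodes with a fork of two nodes at one end (D_5), so the type is D_5 (the algebra so(10)).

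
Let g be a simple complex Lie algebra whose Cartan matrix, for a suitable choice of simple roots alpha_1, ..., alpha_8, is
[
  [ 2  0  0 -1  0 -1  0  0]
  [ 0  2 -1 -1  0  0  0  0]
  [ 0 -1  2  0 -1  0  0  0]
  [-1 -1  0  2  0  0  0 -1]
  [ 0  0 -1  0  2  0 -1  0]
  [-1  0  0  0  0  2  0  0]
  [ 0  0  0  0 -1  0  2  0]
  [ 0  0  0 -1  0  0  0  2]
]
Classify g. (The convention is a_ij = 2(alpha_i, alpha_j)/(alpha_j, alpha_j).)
E_8

The matrix has rank 8 with 2's on the diagonal. Reading the off-diagonal entries as Dynkin edges (a single edge where a_ij = a_ji = -1; a double or triple edge where a_ij * a_ji = 2 or 3), the diagram is a chain of 7 nodes with one extra node attached to the third node from one end (E_8). One simple-root ordering that puts it in standard form is (alpha_6, alpha_8, alpha_1, alpha_4, alpha_2, alpha_3, alpha_5, alpha_7). So the algebra is type E_8.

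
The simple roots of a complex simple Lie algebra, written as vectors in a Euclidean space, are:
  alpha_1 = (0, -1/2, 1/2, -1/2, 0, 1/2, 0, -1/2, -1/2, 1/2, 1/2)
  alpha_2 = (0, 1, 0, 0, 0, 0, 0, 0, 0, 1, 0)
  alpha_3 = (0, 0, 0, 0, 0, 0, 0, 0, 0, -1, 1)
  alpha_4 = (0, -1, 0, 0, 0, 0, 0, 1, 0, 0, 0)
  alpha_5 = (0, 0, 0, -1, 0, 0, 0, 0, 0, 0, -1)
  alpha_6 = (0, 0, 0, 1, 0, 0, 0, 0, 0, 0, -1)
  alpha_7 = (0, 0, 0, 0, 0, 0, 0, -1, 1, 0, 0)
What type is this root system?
type E_7

Compute the Cartan integers a_ij = 2(alpha_i, alpha_j)/(alpha_j, alpha_j); the resulting 7x7 Cartan matrix is
[[2, 0, 0, 0, 0, -1, 0], [0, 2, -1, -1, 0, 0, 0], [0, -1, 2, 0, -1, -1, 0], [0, -1, 0, 2, 0, 0, -1], [0, 0, -1, 0, 2, 0, 0], [-1, 0, -1, 0, 0, 2, 0], [0, 0, 0, -1, 0, 0, 2]].
All simple roots have the same length, so the diagram is simply laced. The associated Dynkin diagram is a chain of 6 nodes with one extra node attached to the third node from one end (E_7), so the type is E_7.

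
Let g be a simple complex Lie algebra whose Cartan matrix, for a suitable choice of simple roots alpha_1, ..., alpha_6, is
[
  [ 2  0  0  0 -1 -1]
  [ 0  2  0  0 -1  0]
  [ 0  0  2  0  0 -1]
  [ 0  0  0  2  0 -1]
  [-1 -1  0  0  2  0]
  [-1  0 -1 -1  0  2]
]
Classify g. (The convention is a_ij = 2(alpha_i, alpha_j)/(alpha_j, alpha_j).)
type D_6

The matrix has rank 6 with 2's on the diagonal. Reading the off-diagonal entries as Dynkin edges (a single edge where a_ij = a_ji = -1; a double or triple edge where a_ij * a_ji = 2 or 3), the diagram is a chain of 4 nodes with a fork of two nodes at one end (D_6). One simple-root ordering that puts it in standard form is (alpha_2, alpha_5, alpha_1, alpha_6, alpha_3, alpha_4). So the algebra is type D_6, i.e. so(12).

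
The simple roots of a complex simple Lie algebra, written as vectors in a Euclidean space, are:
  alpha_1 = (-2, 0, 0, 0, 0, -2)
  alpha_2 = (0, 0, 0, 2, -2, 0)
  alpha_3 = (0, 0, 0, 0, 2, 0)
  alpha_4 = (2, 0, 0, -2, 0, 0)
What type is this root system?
B_4

Compute the Cartan integers a_ij = 2(alpha_i, alpha_j)/(alpha_j, alpha_j); the resulting 4x4 Cartan matrix is
[[2, 0, 0, -1], [0, 2, -2, -1], [0, -1, 2, 0], [-1, -1, 0, 2]].
The roots have two lengths (squared-length ratio 2:1); the short ones are alpha_{3}. The associated Dynkin diagram is a chain of 4 nodes with a double edge at one end; the terminal node there is the unique short simple root (B_4), so the type is B_4 (the algebra so(9)).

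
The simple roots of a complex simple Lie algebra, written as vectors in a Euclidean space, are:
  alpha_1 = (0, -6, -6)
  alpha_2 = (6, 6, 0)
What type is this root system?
Compute the Cartan integers a_ij = 2(alpha_i, alpha_j)/(alpha_j, alpha_j); the resulting 2x2 Cartan matrix is
[[2, -1], [-1, 2]].
All simple roots have the same length, so the diagram is simply laced. The associated Dynkin diagram is a chain of 2 nodes with single edges (A_2), so the type is A_2 (the algebra sl(3)).

type A_2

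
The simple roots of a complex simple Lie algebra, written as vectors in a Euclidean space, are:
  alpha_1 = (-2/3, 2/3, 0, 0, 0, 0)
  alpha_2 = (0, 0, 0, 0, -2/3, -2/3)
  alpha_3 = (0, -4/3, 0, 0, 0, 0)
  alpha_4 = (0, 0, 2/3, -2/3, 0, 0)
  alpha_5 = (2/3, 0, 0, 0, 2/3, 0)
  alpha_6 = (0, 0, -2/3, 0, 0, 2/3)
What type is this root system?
C_6

Compute the Cartan integers a_ij = 2(alpha_i, alpha_j)/(alpha_j, alpha_j); the resulting 6x6 Cartan matrix is
[[2, 0, -1, 0, -1, 0], [0, 2, 0, 0, -1, -1], [-2, 0, 2, 0, 0, 0], [0, 0, 0, 2, 0, -1], [-1, -1, 0, 0, 2, 0], [0, -1, 0, -1, 0, 2]].
The roots have two lengths (squared-length ratio 2:1); the short ones are alpha_{1,2,4,5,6}. The associated Dynkin diagram is a chain of 6 nodes with a double edge at one end; the terminal node there is the unique long simple root (C_6), so the type is C_6 (the algebra sp(12)).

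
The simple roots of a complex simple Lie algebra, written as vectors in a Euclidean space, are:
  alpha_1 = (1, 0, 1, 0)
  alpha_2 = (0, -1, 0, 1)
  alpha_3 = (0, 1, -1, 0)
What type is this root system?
A_3

Compute the Cartan integers a_ij = 2(alpha_i, alpha_j)/(alpha_j, alpha_j); the resulting 3x3 Cartan matrix is
[[2, 0, -1], [0, 2, -1], [-1, -1, 2]].
All simple roots have the same length, so the diagram is simply laced. The associated Dynkin diagram is a chain of 3 nodes with single edges (A_3), so the type is A_3 (the algebra sl(4)).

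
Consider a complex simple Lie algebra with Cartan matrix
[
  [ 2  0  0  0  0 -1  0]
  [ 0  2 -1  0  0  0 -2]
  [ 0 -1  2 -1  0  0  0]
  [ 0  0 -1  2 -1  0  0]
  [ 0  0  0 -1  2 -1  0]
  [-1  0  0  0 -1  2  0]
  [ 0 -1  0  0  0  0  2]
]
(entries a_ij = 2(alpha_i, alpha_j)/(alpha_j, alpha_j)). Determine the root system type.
B_7 (so(15))

The matrix has rank 7 with 2's on the diagonal. Reading the off-diagonal entries as Dynkin edges (a single edge where a_ij = a_ji = -1; a double or triple edge where a_ij * a_ji = 2 or 3), the diagram is a chain of 7 nodes with a double edge at one end; the terminal node there is the unique short simple root (B_7). One simple-root ordering that puts it in standard form is (alpha_1, alpha_6, alpha_5, alpha_4, alpha_3, alpha_2, alpha_7). So the algebra is type B_7, i.e. so(15).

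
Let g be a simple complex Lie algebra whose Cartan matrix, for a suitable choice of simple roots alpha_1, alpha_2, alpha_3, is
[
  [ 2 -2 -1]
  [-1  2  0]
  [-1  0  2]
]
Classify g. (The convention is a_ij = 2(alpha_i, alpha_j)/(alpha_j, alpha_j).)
The matrix has rank 3 with 2's on the diagonal. Reading the off-diagonal entries as Dynkin edges (a single edge where a_ij = a_ji = -1; a double or triple edge where a_ij * a_ji = 2 or 3), the diagram is a chain of 3 nodes with a double edge at one end; the terminal node there is the unique short simple root (B_3). One simple-root ordering that puts it in standard form is (alpha_3, alpha_1, alpha_2). So the algebra is type B_3, i.e. so(7).

type B_3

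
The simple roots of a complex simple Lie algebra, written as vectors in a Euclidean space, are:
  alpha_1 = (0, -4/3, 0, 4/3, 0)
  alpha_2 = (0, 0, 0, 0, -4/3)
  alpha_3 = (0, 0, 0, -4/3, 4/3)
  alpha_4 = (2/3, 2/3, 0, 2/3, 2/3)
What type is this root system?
Compute the Cartan integers a_ij = 2(alpha_i, alpha_j)/(alpha_j, alpha_j); the resulting 4x4 Cartan matrix is
[[2, 0, -1, 0], [0, 2, -1, -1], [-1, -2, 2, 0], [0, -1, 0, 2]].
The roots have two lengths (squared-length ratio 2:1); the short ones are alpha_{2,4}. The associated Dynkin diagram is a chain of 4 nodes with a double edge between the middle two (F_4), so the type is F_4.

F4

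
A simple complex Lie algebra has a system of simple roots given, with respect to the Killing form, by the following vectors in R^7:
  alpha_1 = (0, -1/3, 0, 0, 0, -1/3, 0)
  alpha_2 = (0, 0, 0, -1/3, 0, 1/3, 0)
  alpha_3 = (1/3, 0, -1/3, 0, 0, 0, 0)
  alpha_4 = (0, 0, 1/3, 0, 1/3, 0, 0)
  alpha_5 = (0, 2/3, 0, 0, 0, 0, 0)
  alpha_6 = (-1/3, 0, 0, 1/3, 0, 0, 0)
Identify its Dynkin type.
Compute the Cartan integers a_ij = 2(alpha_i, alpha_j)/(alpha_j, alpha_j); the resulting 6x6 Cartan matrix is
[[2, -1, 0, 0, -1, 0], [-1, 2, 0, 0, 0, -1], [0, 0, 2, -1, 0, -1], [0, 0, -1, 2, 0, 0], [-2, 0, 0, 0, 2, 0], [0, -1, -1, 0, 0, 2]].
The roots have two lengths (squared-length ratio 2:1); the short ones are alpha_{1,2,3,4,6}. The associated Dynkin diagram is a chain of 6 nodes with a double edge at one end; the terminal node there is the unique long simple root (C_6), so the type is C_6 (the algebra sp(12)).

C6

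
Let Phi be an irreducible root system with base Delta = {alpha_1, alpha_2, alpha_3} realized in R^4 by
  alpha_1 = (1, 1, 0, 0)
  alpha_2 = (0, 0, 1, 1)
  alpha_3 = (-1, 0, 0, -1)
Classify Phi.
Compute the Cartan integers a_ij = 2(alpha_i, alpha_j)/(alpha_j, alpha_j); the resulting 3x3 Cartan matrix is
[[2, 0, -1], [0, 2, -1], [-1, -1, 2]].
All simple roots have the same length, so the diagram is simply laced. The associated Dynkin diagram is a chain of 3 nodes with single edges (A_3), so the type is A_3 (the algebra sl(4)).

A_3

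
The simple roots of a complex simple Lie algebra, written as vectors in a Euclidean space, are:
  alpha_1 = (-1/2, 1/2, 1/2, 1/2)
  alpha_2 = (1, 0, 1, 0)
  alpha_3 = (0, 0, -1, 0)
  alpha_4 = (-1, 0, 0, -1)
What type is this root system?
type F_4

Compute the Cartan integers a_ij = 2(alpha_i, alpha_j)/(alpha_j, alpha_j); the resulting 4x4 Cartan matrix is
[[2, 0, -1, 0], [0, 2, -2, -1], [-1, -1, 2, 0], [0, -1, 0, 2]].
The roots have two lengths (squared-length ratio 2:1); the short ones are alpha_{1,3}. The associated Dynkin diagram is a chain of 4 nodes with a double edge between the middle two (F_4), so the type is F_4.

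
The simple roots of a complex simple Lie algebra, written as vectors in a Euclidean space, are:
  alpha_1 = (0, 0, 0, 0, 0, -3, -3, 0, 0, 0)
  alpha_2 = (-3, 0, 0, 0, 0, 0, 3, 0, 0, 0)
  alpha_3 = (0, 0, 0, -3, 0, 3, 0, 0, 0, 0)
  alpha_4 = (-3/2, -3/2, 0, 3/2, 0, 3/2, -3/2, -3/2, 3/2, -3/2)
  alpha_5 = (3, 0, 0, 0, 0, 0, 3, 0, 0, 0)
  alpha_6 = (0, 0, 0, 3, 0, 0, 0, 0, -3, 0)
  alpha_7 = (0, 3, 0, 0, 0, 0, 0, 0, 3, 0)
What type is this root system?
Compute the Cartan integers a_ij = 2(alpha_i, alpha_j)/(alpha_j, alpha_j); the resulting 7x7 Cartan matrix is
[[2, -1, -1, 0, -1, 0, 0], [-1, 2, 0, 0, 0, 0, 0], [-1, 0, 2, 0, 0, -1, 0], [0, 0, 0, 2, -1, 0, 0], [-1, 0, 0, -1, 2, 0, 0], [0, 0, -1, 0, 0, 2, -1], [0, 0, 0, 0, 0, -1, 2]].
All simple roots have the same length, so the diagram is simply laced. The associated Dynkin diagram is a chain of 6 nodes with one extra node attached to the third node from one end (E_7), so the type is E_7.

type E_7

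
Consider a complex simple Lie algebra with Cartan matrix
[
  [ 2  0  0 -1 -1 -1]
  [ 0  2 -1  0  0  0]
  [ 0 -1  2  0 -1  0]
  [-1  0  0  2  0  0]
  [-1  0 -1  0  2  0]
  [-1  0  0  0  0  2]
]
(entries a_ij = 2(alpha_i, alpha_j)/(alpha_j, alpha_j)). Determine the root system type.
The matrix has rank 6 with 2's on the diagonal. Reading the off-diagonal entries as Dynkin edges (a single edge where a_ij = a_ji = -1; a double or triple edge where a_ij * a_ji = 2 or 3), the diagram is a chain of 4 nodes with a fork of two nodes at one end (D_6). One simple-root ordering that puts it in standard form is (alpha_2, alpha_3, alpha_5, alpha_1, alpha_6, alpha_4). So the algebra is type D_6, i.e. so(12).

type D_6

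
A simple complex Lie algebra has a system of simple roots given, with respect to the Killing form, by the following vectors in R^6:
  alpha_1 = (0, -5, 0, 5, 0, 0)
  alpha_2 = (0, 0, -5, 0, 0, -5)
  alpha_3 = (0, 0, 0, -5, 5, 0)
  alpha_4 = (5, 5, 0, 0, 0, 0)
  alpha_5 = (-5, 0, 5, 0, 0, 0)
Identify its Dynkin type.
A_5 (sl(6))

Compute the Cartan integers a_ij = 2(alpha_i, alpha_j)/(alpha_j, alpha_j); the resulting 5x5 Cartan matrix is
[[2, 0, -1, -1, 0], [0, 2, 0, 0, -1], [-1, 0, 2, 0, 0], [-1, 0, 0, 2, -1], [0, -1, 0, -1, 2]].
All simple roots have the same length, so the diagram is simply laced. The associated Dynkin diagram is a chain of 5 nodes with single edges (A_5), so the type is A_5 (the algebra sl(6)).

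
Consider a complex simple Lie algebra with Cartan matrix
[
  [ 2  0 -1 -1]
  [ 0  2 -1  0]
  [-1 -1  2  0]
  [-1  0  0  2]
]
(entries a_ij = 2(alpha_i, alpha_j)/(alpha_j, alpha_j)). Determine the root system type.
A_4 (sl(5))

The matrix has rank 4 with 2's on the diagonal. Reading the off-diagonal entries as Dynkin edges (a single edge where a_ij = a_ji = -1; a double or triple edge where a_ij * a_ji = 2 or 3), the diagram is a chain of 4 nodes with single edges (A_4). One simple-root ordering that puts it in standard form is (alpha_2, alpha_3, alpha_1, alpha_4). So the algebra is type A_4, i.e. sl(5).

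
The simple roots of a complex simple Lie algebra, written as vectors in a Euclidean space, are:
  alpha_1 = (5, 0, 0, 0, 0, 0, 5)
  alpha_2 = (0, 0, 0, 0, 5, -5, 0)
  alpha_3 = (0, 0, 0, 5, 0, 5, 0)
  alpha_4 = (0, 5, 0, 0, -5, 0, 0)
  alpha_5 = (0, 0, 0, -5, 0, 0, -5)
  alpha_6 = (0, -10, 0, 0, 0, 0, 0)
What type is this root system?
Compute the Cartan integers a_ij = 2(alpha_i, alpha_j)/(alpha_j, alpha_j); the resulting 6x6 Cartan matrix is
[[2, 0, 0, 0, -1, 0], [0, 2, -1, -1, 0, 0], [0, -1, 2, 0, -1, 0], [0, -1, 0, 2, 0, -1], [-1, 0, -1, 0, 2, 0], [0, 0, 0, -2, 0, 2]].
The roots have two lengths (squared-length ratio 2:1); the short ones are alpha_{1,2,3,4,5}. The associated Dynkin diagram is a chain of 6 nodes with a double edge at one end; the terminal node there is the unique long simple root (C_6), so the type is C_6 (the algebra sp(12)).

C6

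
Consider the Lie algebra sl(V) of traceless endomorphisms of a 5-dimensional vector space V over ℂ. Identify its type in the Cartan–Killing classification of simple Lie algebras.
This is sl(5), which has dimension 5^2 - 1 = 24 and rank 5 - 1 = 4 (a Cartan subalgebra is the diagonal traceless matrices). In the classification of classical Lie algebras, the special linear algebra sl(n+1) has type A_n; here n = 4, so the Dynkin diagram is a chain of 4 nodes with single edges (A_4). Hence the type is A_4.

A4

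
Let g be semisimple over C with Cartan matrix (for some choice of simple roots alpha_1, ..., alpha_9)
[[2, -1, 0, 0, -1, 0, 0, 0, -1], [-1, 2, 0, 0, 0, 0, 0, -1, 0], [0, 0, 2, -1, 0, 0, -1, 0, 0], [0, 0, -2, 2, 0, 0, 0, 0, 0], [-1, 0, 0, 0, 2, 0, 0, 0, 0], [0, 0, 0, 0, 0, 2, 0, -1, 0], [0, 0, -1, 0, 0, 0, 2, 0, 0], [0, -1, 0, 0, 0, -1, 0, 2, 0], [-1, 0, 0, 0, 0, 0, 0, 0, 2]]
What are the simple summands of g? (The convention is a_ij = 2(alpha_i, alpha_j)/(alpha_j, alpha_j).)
The diagram associated to this matrix has two connected components: the simple roots {alpha_3, alpha_4, alpha_7} form a chain of 3 nodes with a double edge at one end; the terminal node there is the unique long simple root (C_3), and {alpha_1, alpha_2, alpha_5, alpha_6, alpha_8, alpha_9} form a chain of 4 nodes with a fork of two nodes at one end (D_6). A semisimple Lie algebra decomposes uniquely as the direct sum of simple ideals, one per connected component of its Dynkin diagram, so g ≅ C_3 ⊕ D_6 (dimension 21 + 66 = 87).

type C_3 ⊕ type D_6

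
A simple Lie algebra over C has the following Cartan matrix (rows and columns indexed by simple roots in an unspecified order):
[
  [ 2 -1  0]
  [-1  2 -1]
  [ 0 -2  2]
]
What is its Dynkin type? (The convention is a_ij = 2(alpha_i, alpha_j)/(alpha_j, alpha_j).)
type C_3

The matrix has rank 3 with 2's on the diagonal. Reading the off-diagonal entries as Dynkin edges (a single edge where a_ij = a_ji = -1; a double or triple edge where a_ij * a_ji = 2 or 3), the diagram is a chain of 3 nodes with a double edge at one end; the terminal node there is the unique long simple root (C_3). One simple-root ordering that puts it in standard form is (alpha_1, alpha_2, alpha_3). So the algebra is type C_3, i.e. sp(6).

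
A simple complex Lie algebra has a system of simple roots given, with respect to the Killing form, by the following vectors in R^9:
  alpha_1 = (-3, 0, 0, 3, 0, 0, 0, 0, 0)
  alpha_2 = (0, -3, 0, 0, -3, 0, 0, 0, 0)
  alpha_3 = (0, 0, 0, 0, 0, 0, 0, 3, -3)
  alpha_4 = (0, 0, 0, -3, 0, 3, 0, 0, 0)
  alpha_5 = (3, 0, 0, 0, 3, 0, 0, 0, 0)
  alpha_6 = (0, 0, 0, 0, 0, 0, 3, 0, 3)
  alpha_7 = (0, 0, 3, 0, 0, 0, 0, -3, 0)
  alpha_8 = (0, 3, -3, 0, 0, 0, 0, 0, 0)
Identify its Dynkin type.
Compute the Cartan integers a_ij = 2(alpha_i, alpha_j)/(alpha_j, alpha_j); the resulting 8x8 Cartan matrix is
[[2, 0, 0, -1, -1, 0, 0, 0], [0, 2, 0, 0, -1, 0, 0, -1], [0, 0, 2, 0, 0, -1, -1, 0], [-1, 0, 0, 2, 0, 0, 0, 0], [-1, -1, 0, 0, 2, 0, 0, 0], [0, 0, -1, 0, 0, 2, 0, 0], [0, 0, -1, 0, 0, 0, 2, -1], [0, -1, 0, 0, 0, 0, -1, 2]].
All simple roots have the same length, so the diagram is simply laced. The associated Dynkin diagram is a chain of 8 nodes with single edges (A_8), so the type is A_8 (the algebra sl(9)).

type A_8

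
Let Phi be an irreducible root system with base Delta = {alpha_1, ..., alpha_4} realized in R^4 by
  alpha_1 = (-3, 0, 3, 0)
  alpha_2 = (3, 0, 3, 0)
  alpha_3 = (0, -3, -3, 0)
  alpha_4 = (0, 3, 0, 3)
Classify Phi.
Compute the Cartan integers a_ij = 2(alpha_i, alpha_j)/(alpha_j, alpha_j); the resulting 4x4 Cartan matrix is
[[2, 0, -1, 0], [0, 2, -1, 0], [-1, -1, 2, -1], [0, 0, -1, 2]].
All simple roots have the same length, so the diagram is simply laced. The associated Dynkin diagram is a chain of 2 nodes with a fork of two nodes at one end (D_4), so the type is D_4 (the algebra so(8)).

D_4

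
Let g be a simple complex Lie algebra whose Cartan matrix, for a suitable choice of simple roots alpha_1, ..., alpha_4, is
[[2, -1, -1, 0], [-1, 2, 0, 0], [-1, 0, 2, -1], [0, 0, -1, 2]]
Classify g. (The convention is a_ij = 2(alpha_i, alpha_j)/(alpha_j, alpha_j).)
The matrix has rank 4 with 2's on the diagonal. Reading the off-diagonal entries as Dynkin edges (a single edge where a_ij = a_ji = -1; a double or triple edge where a_ij * a_ji = 2 or 3), the diagram is a chain of 4 nodes with single edges (A_4). One simple-root ordering that puts it in standard form is (alpha_2, alpha_1, alpha_3, alpha_4). So the algebra is type A_4, i.e. sl(5).

A_4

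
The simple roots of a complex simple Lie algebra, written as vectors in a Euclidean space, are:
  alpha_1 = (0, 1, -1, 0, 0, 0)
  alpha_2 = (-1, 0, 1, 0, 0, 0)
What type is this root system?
Compute the Cartan integers a_ij = 2(alpha_i, alpha_j)/(alpha_j, alpha_j); the resulting 2x2 Cartan matrix is
[[2, -1], [-1, 2]].
All simple roots have the same length, so the diagram is simply laced. The associated Dynkin diagram is a chain of 2 nodes with single edges (A_2), so the type is A_2 (the algebra sl(3)).

A_2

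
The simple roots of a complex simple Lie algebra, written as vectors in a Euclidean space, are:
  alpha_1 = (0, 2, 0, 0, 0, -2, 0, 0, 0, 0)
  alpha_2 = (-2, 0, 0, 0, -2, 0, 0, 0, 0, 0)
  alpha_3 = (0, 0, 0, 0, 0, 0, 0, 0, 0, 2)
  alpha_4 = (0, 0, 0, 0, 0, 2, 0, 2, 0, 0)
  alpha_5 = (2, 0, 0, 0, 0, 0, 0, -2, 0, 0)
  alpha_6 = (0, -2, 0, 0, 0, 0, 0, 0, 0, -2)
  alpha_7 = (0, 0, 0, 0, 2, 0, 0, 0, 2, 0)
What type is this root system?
Compute the Cartan integers a_ij = 2(alpha_i, alpha_j)/(alpha_j, alpha_j); the resulting 7x7 Cartan matrix is
[[2, 0, 0, -1, 0, -1, 0], [0, 2, 0, 0, -1, 0, -1], [0, 0, 2, 0, 0, -1, 0], [-1, 0, 0, 2, -1, 0, 0], [0, -1, 0, -1, 2, 0, 0], [-1, 0, -2, 0, 0, 2, 0], [0, -1, 0, 0, 0, 0, 2]].
The roots have two lengths (squared-length ratio 2:1); the short ones are alpha_{3}. The associated Dynkin diagram is a chain of 7 nodes with a double edge at one end; the terminal node there is the unique short simple root (B_7), so the type is B_7 (the algebra so(15)).

B_7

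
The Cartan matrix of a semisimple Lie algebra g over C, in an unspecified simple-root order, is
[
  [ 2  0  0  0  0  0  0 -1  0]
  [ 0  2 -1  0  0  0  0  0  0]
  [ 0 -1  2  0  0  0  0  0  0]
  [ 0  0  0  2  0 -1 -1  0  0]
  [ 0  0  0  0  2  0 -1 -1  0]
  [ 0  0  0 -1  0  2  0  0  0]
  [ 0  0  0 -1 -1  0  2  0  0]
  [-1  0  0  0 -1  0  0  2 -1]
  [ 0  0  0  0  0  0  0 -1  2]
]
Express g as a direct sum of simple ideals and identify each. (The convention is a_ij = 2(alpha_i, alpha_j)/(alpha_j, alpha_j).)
A_2 (sl(3)) + D_7 (so(14))

The diagram associated to this matrix has two connected components: the simple roots {alpha_2, alpha_3} form a chain of 2 nodes with single edges (A_2), and {alpha_1, alpha_4, alpha_5, alpha_6, alpha_7, alpha_8, alpha_9} form a chain of 5 nodes with a fork of two nodes at one end (D_7). A semisimple Lie algebra decomposes uniquely as the direct sum of simple ideals, one per connected component of its Dynkin diagram, so g ≅ A_2 ⊕ D_7 (dimension 8 + 91 = 99).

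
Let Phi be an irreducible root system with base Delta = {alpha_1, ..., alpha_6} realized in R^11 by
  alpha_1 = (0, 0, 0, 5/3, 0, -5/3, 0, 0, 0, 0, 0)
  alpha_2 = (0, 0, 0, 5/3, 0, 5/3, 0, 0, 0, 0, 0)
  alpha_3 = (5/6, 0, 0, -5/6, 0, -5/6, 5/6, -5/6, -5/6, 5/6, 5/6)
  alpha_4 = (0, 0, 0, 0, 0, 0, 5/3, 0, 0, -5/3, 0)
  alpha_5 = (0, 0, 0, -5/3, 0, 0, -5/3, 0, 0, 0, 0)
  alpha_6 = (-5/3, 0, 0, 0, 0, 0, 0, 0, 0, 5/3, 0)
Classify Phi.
Compute the Cartan integers a_ij = 2(alpha_i, alpha_j)/(alpha_j, alpha_j); the resulting 6x6 Cartan matrix is
[[2, 0, 0, 0, -1, 0], [0, 2, -1, 0, -1, 0], [0, -1, 2, 0, 0, 0], [0, 0, 0, 2, -1, -1], [-1, -1, 0, -1, 2, 0], [0, 0, 0, -1, 0, 2]].
All simple roots have the same length, so the diagram is simply laced. The associated Dynkin diagram is a chain of 5 nodes with one extra node attached to the third node from one end (E_6), so the type is E_6.

E_6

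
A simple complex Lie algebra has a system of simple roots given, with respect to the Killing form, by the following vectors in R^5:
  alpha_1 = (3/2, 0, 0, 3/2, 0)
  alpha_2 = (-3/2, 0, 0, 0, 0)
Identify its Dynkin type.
Compute the Cartan integers a_ij = 2(alpha_i, alpha_j)/(alpha_j, alpha_j); the resulting 2x2 Cartan matrix is
[[2, -2], [-1, 2]].
The roots have two lengths (squared-length ratio 2:1); the short ones are alpha_{2}. The associated Dynkin diagram is a chain of 2 nodes with a double edge at one end; the terminal node there is the unique short simple root (B_2), so the type is B_2 (the algebra so(5)).

type B_2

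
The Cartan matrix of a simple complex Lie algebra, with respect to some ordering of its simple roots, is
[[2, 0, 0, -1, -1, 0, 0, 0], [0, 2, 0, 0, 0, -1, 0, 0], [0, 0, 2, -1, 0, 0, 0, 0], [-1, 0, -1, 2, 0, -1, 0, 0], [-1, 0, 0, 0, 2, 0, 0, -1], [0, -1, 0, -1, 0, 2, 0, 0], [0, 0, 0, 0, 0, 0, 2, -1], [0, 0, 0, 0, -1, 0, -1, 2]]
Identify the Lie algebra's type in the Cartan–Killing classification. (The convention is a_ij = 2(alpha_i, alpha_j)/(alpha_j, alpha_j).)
type E_8

The matrix has rank 8 with 2's on the diagonal. Reading the off-diagonal entries as Dynkin edges (a single edge where a_ij = a_ji = -1; a double or triple edge where a_ij * a_ji = 2 or 3), the diagram is a chain of 7 nodes with one extra node attached to the third node from one end (E_8). One simple-root ordering that puts it in standard form is (alpha_2, alpha_3, alpha_6, alpha_4, alpha_1, alpha_5, alpha_8, alpha_7). So the algebra is type E_8.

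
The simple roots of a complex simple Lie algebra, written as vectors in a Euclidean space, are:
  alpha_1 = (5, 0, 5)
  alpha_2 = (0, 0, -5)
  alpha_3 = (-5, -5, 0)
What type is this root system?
Compute the Cartan integers a_ij = 2(alpha_i, alpha_j)/(alpha_j, alpha_j); the resulting 3x3 Cartan matrix is
[[2, -2, -1], [-1, 2, 0], [-1, 0, 2]].
The roots have two lengths (squared-length ratio 2:1); the short ones are alpha_{2}. The associated Dynkin diagram is a chain of 3 nodes with a double edge at one end; the terminal node there is the unique short simple root (B_3), so the type is B_3 (the algebra so(7)).

B_3 (so(7))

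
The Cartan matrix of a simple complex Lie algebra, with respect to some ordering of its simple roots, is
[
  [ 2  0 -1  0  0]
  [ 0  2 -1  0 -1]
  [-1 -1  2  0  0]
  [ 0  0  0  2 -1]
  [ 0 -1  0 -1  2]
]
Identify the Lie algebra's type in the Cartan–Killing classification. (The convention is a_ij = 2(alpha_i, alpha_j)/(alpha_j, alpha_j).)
A_5 (sl(6))

The matrix has rank 5 with 2's on the diagonal. Reading the off-diagonal entries as Dynkin edges (a single edge where a_ij = a_ji = -1; a double or triple edge where a_ij * a_ji = 2 or 3), the diagram is a chain of 5 nodes with single edges (A_5). One simple-root ordering that puts it in standard form is (alpha_4, alpha_5, alpha_2, alpha_3, alpha_1). So the algebra is type A_5, i.e. sl(6).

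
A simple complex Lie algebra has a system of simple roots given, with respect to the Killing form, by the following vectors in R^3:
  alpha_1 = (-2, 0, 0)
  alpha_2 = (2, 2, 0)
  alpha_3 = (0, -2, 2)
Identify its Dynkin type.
Compute the Cartan integers a_ij = 2(alpha_i, alpha_j)/(alpha_j, alpha_j); the resulting 3x3 Cartan matrix is
[[2, -1, 0], [-2, 2, -1], [0, -1, 2]].
The roots have two lengths (squared-length ratio 2:1); the short ones are alpha_{1}. The associated Dynkin diagram is a chain of 3 nodes with a double edge at one end; the terminal node there is the unique short simple root (B_3), so the type is B_3 (the algebra so(7)).

B3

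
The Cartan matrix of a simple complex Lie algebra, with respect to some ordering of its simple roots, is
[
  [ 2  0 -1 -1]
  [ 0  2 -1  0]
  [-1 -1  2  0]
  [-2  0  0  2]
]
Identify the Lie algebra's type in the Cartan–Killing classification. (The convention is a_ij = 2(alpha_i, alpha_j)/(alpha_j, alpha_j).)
The matrix has rank 4 with 2's on the diagonal. Reading the off-diagonal entries as Dynkin edges (a single edge where a_ij = a_ji = -1; a double or triple edge where a_ij * a_ji = 2 or 3), the diagram is a chain of 4 nodes with a double edge at one end; the terminal node there is the unique long simple root (C_4). One simple-root ordering that puts it in standard form is (alpha_2, alpha_3, alpha_1, alpha_4). So the algebra is type C_4, i.e. sp(8).

C_4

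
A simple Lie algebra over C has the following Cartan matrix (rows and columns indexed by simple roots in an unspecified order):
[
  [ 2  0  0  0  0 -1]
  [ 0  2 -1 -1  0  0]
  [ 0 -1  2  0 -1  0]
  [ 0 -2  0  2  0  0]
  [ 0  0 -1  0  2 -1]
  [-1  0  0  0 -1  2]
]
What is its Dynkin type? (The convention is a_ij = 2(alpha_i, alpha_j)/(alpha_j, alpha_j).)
The matrix has rank 6 with 2's on the diagonal. Reading the off-diagonal entries as Dynkin edges (a single edge where a_ij = a_ji = -1; a double or triple edge where a_ij * a_ji = 2 or 3), the diagram is a chain of 6 nodes with a double edge at one end; the terminal node there is the unique long simple root (C_6). One simple-root ordering that puts it in standard form is (alpha_1, alpha_6, alpha_5, alpha_3, alpha_2, alpha_4). So the algebra is type C_6, i.e. sp(12).

C_6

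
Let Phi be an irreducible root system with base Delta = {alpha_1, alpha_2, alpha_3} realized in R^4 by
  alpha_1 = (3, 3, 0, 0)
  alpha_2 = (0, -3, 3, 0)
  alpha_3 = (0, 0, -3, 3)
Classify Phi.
Compute the Cartan integers a_ij = 2(alpha_i, alpha_j)/(alpha_j, alpha_j); the resulting 3x3 Cartan matrix is
[[2, -1, 0], [-1, 2, -1], [0, -1, 2]].
All simple roots have the same length, so the diagram is simply laced. The associated Dynkin diagram is a chain of 3 nodes with single edges (A_3), so the type is A_3 (the algebra sl(4)).

type A_3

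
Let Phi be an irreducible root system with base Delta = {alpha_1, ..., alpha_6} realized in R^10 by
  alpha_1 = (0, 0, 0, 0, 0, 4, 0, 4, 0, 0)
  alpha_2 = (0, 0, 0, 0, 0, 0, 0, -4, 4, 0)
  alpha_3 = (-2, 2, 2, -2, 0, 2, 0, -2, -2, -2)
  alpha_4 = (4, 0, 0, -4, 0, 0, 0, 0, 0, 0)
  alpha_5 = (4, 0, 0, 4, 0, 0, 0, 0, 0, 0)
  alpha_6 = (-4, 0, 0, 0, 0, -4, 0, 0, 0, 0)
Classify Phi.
Compute the Cartan integers a_ij = 2(alpha_i, alpha_j)/(alpha_j, alpha_j); the resulting 6x6 Cartan matrix is
[[2, -1, 0, 0, 0, -1], [-1, 2, 0, 0, 0, 0], [0, 0, 2, 0, -1, 0], [0, 0, 0, 2, 0, -1], [0, 0, -1, 0, 2, -1], [-1, 0, 0, -1, -1, 2]].
All simple roots have the same length, so the diagram is simply laced. The associated Dynkin diagram is a chain of 5 nodes with one extra node attached to the third node from one end (E_6), so the type is E_6.

E_6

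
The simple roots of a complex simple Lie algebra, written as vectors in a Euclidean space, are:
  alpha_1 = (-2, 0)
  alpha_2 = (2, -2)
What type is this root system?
B_2

Compute the Cartan integers a_ij = 2(alpha_i, alpha_j)/(alpha_j, alpha_j); the resulting 2x2 Cartan matrix is
[[2, -1], [-2, 2]].
The roots have two lengths (squared-length ratio 2:1); the short ones are alpha_{1}. The associated Dynkin diagram is a chain of 2 nodes with a double edge at one end; the terminal node there is the unique short simple root (B_2), so the type is B_2 (the algebra so(5)).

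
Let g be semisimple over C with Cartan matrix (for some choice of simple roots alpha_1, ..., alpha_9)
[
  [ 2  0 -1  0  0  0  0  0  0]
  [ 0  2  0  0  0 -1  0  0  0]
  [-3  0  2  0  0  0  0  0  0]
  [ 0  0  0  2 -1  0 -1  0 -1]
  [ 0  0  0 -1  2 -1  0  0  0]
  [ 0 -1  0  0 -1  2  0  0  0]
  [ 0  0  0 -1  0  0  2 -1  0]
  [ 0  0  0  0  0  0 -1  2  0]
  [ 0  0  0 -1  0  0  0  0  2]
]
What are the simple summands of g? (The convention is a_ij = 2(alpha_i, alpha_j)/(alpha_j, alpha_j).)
E7 ⊕ G2

The diagram associated to this matrix has two connected components: the simple roots {alpha_2, alpha_4, alpha_5, alpha_6, alpha_7, alpha_8, alpha_9} form a chain of 6 nodes with one extra node attached to the third node from one end (E_7), and {alpha_1, alpha_3} form two nodes joined by a triple edge (G_2). A semisimple Lie algebra decomposes uniquely as the direct sum of simple ideals, one per connected component of its Dynkin diagram, so g ≅ E_7 ⊕ G_2 (dimension 133 + 14 = 147).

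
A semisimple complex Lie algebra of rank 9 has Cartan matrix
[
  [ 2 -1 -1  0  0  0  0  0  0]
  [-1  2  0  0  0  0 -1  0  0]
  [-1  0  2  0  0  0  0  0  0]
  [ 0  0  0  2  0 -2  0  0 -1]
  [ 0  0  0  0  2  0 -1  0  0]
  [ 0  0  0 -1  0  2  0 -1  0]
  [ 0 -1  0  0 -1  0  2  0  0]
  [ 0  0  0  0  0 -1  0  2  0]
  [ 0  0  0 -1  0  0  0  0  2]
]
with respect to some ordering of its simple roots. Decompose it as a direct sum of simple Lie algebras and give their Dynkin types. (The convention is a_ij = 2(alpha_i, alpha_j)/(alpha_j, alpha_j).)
A5 ⊕ F4

The diagram associated to this matrix has two connected components: the simple roots {alpha_1, alpha_2, alpha_3, alpha_5, alpha_7} form a chain of 5 nodes with single edges (A_5), and {alpha_4, alpha_6, alpha_8, alpha_9} form a chain of 4 nodes with a double edge between the middle two (F_4). A semisimple Lie algebra decomposes uniquely as the direct sum of simple ideals, one per connected component of its Dynkin diagram, so g ≅ A_5 ⊕ F_4 (dimension 35 + 52 = 87).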